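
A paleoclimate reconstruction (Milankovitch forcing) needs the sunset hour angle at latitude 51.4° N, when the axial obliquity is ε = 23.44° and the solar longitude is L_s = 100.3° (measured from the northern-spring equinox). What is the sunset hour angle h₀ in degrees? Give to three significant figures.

Solar declination: sin δ = sin ε · sin L_s = sin 23.44° × sin 100.3° = 0.39138, so δ = +23.040°.
cos h₀ = −tan ϕ · tan δ = −tan(+51.4°) × tan(+23.040°) = -0.5328, so h₀ = 2.1327 rad = 122.19°.

h₀ = 122°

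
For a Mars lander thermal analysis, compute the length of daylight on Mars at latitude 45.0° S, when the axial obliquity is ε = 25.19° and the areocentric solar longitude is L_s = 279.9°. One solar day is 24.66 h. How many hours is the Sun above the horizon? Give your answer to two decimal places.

16.10 h

sin δ = sin 25.19° × sin 279.9° = -0.41928, so δ = -24.789°.
cos h₀ = −tan ϕ · tan δ = −tan(-45.0°) × tan(-24.789°) = -0.4618, so h₀ = 2.0509 rad = 117.51°.
Daylight = 2h₀/(2π) × 24.66 h = (2.0509/π) × 24.66 = 16.10 h.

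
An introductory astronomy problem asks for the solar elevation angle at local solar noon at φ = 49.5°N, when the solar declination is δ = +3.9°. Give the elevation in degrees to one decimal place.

44.4°

At local noon the hour angle is zero, so the zenith angle equals |φ − δ| = |+49.5° − (+3.900°)| = 45.600°.
Elevation = 90° − 45.600° = 44.4°.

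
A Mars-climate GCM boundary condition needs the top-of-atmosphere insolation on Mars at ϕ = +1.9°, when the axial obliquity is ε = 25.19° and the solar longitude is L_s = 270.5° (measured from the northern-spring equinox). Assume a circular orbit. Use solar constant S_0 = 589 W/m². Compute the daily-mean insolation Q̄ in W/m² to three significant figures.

Q̄ ≈ 165 W/m²

Solar declination: sin δ = sin ε · sin L_s = sin 25.19° × sin 270.5° = -0.42561, so δ = -25.189°.
cos h₀ = −tan(+1.9°) tan(-25.189°) = 0.0156, h₀ = 1.5552 rad.
Bracket: h₀ sin ϕ sin δ + cos ϕ cos δ sin h₀ = 1.5552×0.03316×-0.42561 + 0.99945×0.90491×0.99988 = -0.021949 + 0.904304 = 0.882355.
Q̄ = (S_0/π) × [bracket] = (589/π) × 0.882355 = 165.4 W/m².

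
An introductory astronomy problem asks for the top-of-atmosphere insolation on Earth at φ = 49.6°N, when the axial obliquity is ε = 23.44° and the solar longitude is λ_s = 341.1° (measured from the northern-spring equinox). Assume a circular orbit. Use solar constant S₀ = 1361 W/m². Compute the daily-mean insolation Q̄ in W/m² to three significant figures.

Q̄ ≈ 215 W/m²

Solar declination: sin δ = sin ε · sin λ_s = sin 23.44° × sin 341.1° = -0.12885, so δ = -7.403°.
cos H₀ = −tan(+49.6°) tan(-7.403°) = 0.1527, H₀ = 1.4175 rad.
Bracket: H₀ sin φ sin δ + cos φ cos δ sin H₀ = 1.4175×0.76154×-0.12885 + 0.64812×0.99166×0.98828 = -0.139091 + 0.635182 = 0.496091.
Q̄ = (S₀/π) × [bracket] = (1361/π) × 0.496091 = 214.9 W/m².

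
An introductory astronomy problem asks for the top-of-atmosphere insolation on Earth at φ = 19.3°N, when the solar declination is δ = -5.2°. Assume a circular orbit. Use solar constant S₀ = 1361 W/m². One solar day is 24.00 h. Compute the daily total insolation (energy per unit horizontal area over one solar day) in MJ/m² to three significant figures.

cos H₀ = −tan(+19.3°) tan(-5.200°) = 0.0319, H₀ = 1.5389 rad.
Bracket: H₀ sin φ sin δ + cos φ cos δ sin H₀ = 1.5389×0.33051×-0.09063 + 0.94380×0.99588×0.99949 = -0.046096 + 0.939432 = 0.893336.
Q̄ = (S₀/π) × [bracket] = (1361/π) × 0.893336 = 387.01 W/m².
Daily total = Q̄ × 24.00 h × 3600 s/h = 387.01 × 24.00 × 3600 / 10⁶ = 33.44 MJ/m².

33.4 MJ/m²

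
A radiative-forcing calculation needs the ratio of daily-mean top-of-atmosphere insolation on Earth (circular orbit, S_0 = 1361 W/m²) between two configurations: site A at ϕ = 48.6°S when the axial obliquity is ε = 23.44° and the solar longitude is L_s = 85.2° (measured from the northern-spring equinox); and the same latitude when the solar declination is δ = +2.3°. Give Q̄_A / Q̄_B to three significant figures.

— Configuration A (ϕ=-48.6°):
Solar declination: sin δ = sin ε · sin L_s = sin 23.44° × sin 85.2° = 0.39639, so δ = +23.353°.
cos h₀ = −tan(-48.6°) tan(+23.353°) = 0.4897, h₀ = 1.0590 rad.
Bracket: h₀ sin ϕ sin δ + cos ϕ cos δ sin h₀ = 1.0590×-0.75011×0.39639 + 0.66131×0.91808×0.87187 = -0.314879 + 0.529343 = 0.214464.
Q̄ = (S_0/π) × [bracket] = (1361/π) × 0.214464 = 92.910 W/m².
— Configuration B (ϕ=-48.6°):
cos h₀ = −tan(-48.6°) tan(+2.300°) = 0.0456, h₀ = 1.5252 rad.
Bracket: h₀ sin ϕ sin δ + cos ϕ cos δ sin h₀ = 1.5252×-0.75011×0.04013 + 0.66131×0.99919×0.99896 = -0.045911 + 0.660087 = 0.614176.
Q̄ = (S_0/π) × [bracket] = (1361/π) × 0.614176 = 266.07 W/m².
Ratio Q̄_A / Q̄_B = 92.910 / 266.07 = 0.3492.

Q̄_A / Q̄_B ≈ 0.349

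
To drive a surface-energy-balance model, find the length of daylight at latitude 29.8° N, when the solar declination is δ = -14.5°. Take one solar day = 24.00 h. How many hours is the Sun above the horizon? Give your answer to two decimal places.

cos h₀ = −tan ϕ · tan δ = −tan(+29.8°) × tan(-14.500°) = 0.1481, so h₀ = 1.4221 rad = 81.48°.
Daylight = 2h₀/(2π) × 24.00 h = (1.4221/π) × 24.00 = 10.86 h.

10.86 h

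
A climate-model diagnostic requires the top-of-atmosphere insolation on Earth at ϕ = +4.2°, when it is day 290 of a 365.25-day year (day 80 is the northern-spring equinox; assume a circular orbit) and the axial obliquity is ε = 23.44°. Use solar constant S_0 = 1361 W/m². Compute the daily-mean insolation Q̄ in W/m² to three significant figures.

Solar longitude: L_s = 360° × (290 − 80)/365.25 = 206.982°.
sin δ = sin 23.44° × sin 206.982° = -0.18048, so δ = -10.398°.
cos h₀ = −tan(+4.2°) tan(-10.398°) = 0.0135, h₀ = 1.5573 rad.
Bracket: h₀ sin ϕ sin δ + cos ϕ cos δ sin h₀ = 1.5573×0.07324×-0.18048 + 0.99731×0.98358×0.99991 = -0.020585 + 0.980846 = 0.960261.
Q̄ = (S_0/π) × [bracket] = (1361/π) × 0.960261 = 416.0 W/m².

Q̄ ≈ 416 W/m²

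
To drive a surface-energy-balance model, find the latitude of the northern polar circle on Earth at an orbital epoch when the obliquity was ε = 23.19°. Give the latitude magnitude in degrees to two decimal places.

66.81°

The polar circle is the lowest latitude that experiences at least one full rotation of continuous daylight at the northern-summer solstice; it lies at |ϕ| = 90° − ε = 90° − 23.19° = 66.81°.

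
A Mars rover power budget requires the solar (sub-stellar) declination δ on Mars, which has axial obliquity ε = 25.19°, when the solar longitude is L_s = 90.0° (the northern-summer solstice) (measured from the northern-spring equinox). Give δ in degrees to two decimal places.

sin δ = sin ε · sin L_s = sin 25.19° × sin 90.0° = 0.425621.
δ = arcsin(0.425621) = +25.19°.

δ = +25.19°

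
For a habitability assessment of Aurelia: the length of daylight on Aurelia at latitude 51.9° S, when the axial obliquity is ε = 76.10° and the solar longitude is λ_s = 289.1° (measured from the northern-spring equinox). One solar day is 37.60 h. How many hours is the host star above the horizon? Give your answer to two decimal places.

Solar declination: sin δ = sin ε · sin λ_s = sin 76.10° × sin 289.1° = -0.91728, so δ = -66.531°.
Sunrise equation: cos H₀ = −tan φ · tan δ = -2.9375 ≤ −1, so the host star never sets (polar day) and H₀ = π.
Daylight = 2H₀/(2π) × 37.60 h = (3.1416/π) × 37.60 = 37.60 h.

37.60 h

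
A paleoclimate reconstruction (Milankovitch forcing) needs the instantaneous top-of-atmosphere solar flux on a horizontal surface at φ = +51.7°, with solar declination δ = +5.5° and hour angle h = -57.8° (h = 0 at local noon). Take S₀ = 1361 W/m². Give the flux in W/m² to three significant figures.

cos θ_z = sin φ sin δ + cos φ cos δ cos h = 0.075217 + 0.328745 = 0.403962.
Flux = S₀ · cos θ_z = 1361 × 0.403962 = 549.8 W/m².

550 W/m²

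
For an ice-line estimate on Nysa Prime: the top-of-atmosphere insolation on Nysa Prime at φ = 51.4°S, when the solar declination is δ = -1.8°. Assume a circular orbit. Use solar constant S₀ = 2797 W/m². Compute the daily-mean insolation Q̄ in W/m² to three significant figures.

cos H₀ = −tan(-51.4°) tan(-1.800°) = -0.0394, H₀ = 1.6102 rad.
Bracket: H₀ sin φ sin δ + cos φ cos δ sin H₀ = 1.6102×-0.78152×-0.03141 + 0.62388×0.99951×0.99922 = 0.039526 + 0.623088 = 0.662614.
Q̄ = (S₀/π) × [bracket] = (2797/π) × 0.662614 = 589.9 W/m².

Q̄ ≈ 590 W/m²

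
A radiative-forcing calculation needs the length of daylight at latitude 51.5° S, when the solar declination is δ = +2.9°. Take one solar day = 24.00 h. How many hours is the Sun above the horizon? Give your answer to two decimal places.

11.51 h

cos h₀ = −tan ϕ · tan δ = −tan(-51.5°) × tan(+2.900°) = 0.0637, so h₀ = 1.5071 rad = 86.35°.
Daylight = 2h₀/(2π) × 24.00 h = (1.5071/π) × 24.00 = 11.51 h.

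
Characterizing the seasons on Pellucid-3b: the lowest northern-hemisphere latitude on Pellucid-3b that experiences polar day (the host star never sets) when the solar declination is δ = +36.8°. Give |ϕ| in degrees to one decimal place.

Polar day requires cos h₀ = −tan ϕ tan δ ≤ −1, i.e. tan ϕ tan δ ≥ 1.
The boundary is |tan ϕ| · |tan δ| = 1, so |ϕ| = 90° − |δ| = 90° − 36.8° = 53.2° in the northern hemisphere.

|ϕ| = 53.2°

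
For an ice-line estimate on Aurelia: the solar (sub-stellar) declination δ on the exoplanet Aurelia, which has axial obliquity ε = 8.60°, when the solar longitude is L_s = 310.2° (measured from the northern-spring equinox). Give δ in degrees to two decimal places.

δ = -6.56°

sin δ = sin ε · sin L_s = sin 8.60° × sin 310.2° = -0.114215.
δ = arcsin(-0.114215) = -6.56°.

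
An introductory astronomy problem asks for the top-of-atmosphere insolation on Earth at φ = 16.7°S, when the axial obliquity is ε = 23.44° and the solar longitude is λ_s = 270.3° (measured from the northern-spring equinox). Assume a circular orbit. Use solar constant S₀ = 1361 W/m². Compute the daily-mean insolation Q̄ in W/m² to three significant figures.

Q̄ ≈ 462 W/m²

Solar declination: sin δ = sin ε · sin λ_s = sin 23.44° × sin 270.3° = -0.39778, so δ = -23.440°.
cos H₀ = −tan(-16.7°) tan(-23.440°) = -0.1301, H₀ = 1.7012 rad.
Bracket: H₀ sin φ sin δ + cos φ cos δ sin H₀ = 1.7012×-0.28736×-0.39778 + 0.95782×0.91748×0.99150 = 0.194457 + 0.871311 = 1.065768.
Q̄ = (S₀/π) × [bracket] = (1361/π) × 1.065768 = 461.7 W/m².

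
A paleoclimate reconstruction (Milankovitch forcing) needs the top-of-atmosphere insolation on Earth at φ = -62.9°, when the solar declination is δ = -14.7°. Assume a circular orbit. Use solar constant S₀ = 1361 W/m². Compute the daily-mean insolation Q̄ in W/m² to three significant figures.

Q̄ ≈ 370 W/m²

cos H₀ = −tan(-62.9°) tan(-14.700°) = -0.5127, H₀ = 2.1091 rad.
Bracket: H₀ sin φ sin δ + cos φ cos δ sin H₀ = 2.1091×-0.89021×-0.25376 + 0.45554×0.96727×0.85859 = 0.476445 + 0.378321 = 0.854766.
Q̄ = (S₀/π) × [bracket] = (1361/π) × 0.854766 = 370.3 W/m².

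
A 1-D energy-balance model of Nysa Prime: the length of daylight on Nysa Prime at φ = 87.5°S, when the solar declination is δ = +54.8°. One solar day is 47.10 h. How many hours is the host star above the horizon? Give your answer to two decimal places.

0.00 h

cos H₀ = −tan φ · tan δ = 32.4682 ≥ 1, so the host star never rises (polar night) and H₀ = 0.
Daylight = 2H₀/(2π) × 47.10 h = (0.0000/π) × 47.10 = 0.00 h.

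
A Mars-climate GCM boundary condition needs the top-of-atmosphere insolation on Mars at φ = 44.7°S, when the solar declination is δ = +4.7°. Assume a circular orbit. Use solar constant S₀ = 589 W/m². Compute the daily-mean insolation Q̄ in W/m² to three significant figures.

Q̄ ≈ 116 W/m²

cos H₀ = −tan(-44.7°) tan(+4.700°) = 0.0814, H₀ = 1.4893 rad.
Bracket: H₀ sin φ sin δ + cos φ cos δ sin H₀ = 1.4893×-0.70339×0.08194 + 0.71080×0.99664×0.99668 = -0.085837 + 0.706060 = 0.620223.
Q̄ = (S₀/π) × [bracket] = (589/π) × 0.620223 = 116.3 W/m².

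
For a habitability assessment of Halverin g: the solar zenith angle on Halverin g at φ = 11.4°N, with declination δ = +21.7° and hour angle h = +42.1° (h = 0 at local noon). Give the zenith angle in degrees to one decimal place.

cos θ_z = sin φ sin δ + cos φ cos δ cos h = 0.073083 + 0.675793 = 0.748876.
θ_z = arccos(0.748876) = 41.5°.

θ_z = 41.5°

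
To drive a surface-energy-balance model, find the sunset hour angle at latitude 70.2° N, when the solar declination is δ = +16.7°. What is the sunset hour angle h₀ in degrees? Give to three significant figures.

h₀ = 146°

cos h₀ = −tan ϕ · tan δ = −tan(+70.2°) × tan(+16.700°) = -0.8333, so h₀ = 2.5559 rad = 146.44°.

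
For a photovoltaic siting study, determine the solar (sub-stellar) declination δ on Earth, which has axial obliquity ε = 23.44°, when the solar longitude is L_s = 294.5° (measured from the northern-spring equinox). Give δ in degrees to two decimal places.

sin δ = sin ε · sin L_s = sin 23.44° × sin 294.5° = -0.361972.
δ = arcsin(-0.361972) = -21.22°.

δ = -21.22°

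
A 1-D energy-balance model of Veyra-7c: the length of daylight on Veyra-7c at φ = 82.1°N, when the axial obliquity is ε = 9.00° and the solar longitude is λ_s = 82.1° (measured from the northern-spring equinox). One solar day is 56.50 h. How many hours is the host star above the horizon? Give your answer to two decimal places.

Solar declination: sin δ = sin ε · sin λ_s = sin 9.00° × sin 82.1° = 0.15495, so δ = +8.914°.
Sunrise equation: cos H₀ = −tan φ · tan δ = -1.1303 ≤ −1, so the host star never sets (polar day) and H₀ = π.
Daylight = 2H₀/(2π) × 56.50 h = (3.1416/π) × 56.50 = 56.50 h.

56.50 h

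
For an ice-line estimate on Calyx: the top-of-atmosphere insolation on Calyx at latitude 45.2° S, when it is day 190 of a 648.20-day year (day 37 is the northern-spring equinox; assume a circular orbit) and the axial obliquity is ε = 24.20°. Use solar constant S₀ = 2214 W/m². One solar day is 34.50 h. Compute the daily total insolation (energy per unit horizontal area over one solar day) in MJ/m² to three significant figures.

22.3 MJ/m²

Solar longitude: λ_s = 360° × (190 − 37)/648.20 = 84.974°.
sin δ = sin 24.20° × sin 84.974° = 0.40835, so δ = +24.101°.
cos H₀ = −tan(-45.2°) tan(+24.101°) = 0.4505, H₀ = 1.1035 rad.
Bracket: H₀ sin φ sin δ + cos φ cos δ sin H₀ = 1.1035×-0.70957×0.40835 + 0.70463×0.91283×0.89279 = -0.319742 + 0.574249 = 0.254507.
Q̄ = (S₀/π) × [bracket] = (2214/π) × 0.254507 = 179.36 W/m².
Daily total = Q̄ × 34.50 h × 3600 s/h = 179.36 × 34.50 × 3600 / 10⁶ = 22.28 MJ/m².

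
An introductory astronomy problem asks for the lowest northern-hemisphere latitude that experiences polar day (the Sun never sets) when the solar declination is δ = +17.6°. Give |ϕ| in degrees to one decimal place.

Polar day requires cos h₀ = −tan ϕ tan δ ≤ −1, i.e. tan ϕ tan δ ≥ 1.
The boundary is |tan ϕ| · |tan δ| = 1, so |ϕ| = 90° − |δ| = 90° − 17.6° = 72.4° in the northern hemisphere.

|ϕ| = 72.4°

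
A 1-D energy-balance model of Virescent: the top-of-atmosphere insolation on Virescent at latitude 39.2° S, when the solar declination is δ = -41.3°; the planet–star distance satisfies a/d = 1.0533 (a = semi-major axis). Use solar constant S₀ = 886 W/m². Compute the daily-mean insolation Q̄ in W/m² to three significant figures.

Q̄ ≈ 436 W/m²

cos H₀ = −tan(-39.2°) tan(-41.300°) = -0.7165, H₀ = 2.3696 rad.
Bracket: H₀ sin φ sin δ + cos φ cos δ sin H₀ = 2.3696×-0.63203×-0.66000 + 0.77494×0.75126×0.69758 = 0.988454 + 0.406118 = 1.394572.
Inverse-square distance factor (a/d)² = 1.0533² = 1.109441.
Q̄ = (S₀/π) × 1.109441 × [bracket] = (886/π) × 1.109441 × 1.394572 = 436.3 W/m².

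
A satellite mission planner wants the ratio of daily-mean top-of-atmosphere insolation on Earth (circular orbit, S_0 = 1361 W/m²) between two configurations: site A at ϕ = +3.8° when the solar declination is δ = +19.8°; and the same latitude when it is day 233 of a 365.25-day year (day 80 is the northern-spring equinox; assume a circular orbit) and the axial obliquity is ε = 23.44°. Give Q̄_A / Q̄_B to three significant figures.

— Configuration A (ϕ=+3.8°):
cos h₀ = −tan(+3.8°) tan(+19.800°) = -0.0239, h₀ = 1.5947 rad.
Bracket: h₀ sin ϕ sin δ + cos ϕ cos δ sin h₀ = 1.5947×0.06627×0.33874 + 0.99780×0.94088×0.99971 = 0.035798 + 0.938538 = 0.974336.
Q̄ = (S_0/π) × [bracket] = (1361/π) × 0.974336 = 422.10 W/m².
— Configuration B (ϕ=+3.8°):
Solar longitude: L_s = 360° × (233 − 80)/365.25 = 150.801°.
sin δ = sin 23.44° × sin 150.801° = 0.19406, so δ = +11.190°.
cos h₀ = −tan(+3.8°) tan(+11.190°) = -0.0131, h₀ = 1.5839 rad.
Bracket: h₀ sin ϕ sin δ + cos ϕ cos δ sin h₀ = 1.5839×0.06627×0.19406 + 0.99780×0.98099×0.99991 = 0.020370 + 0.978744 = 0.999114.
Q̄ = (S_0/π) × [bracket] = (1361/π) × 0.999114 = 432.84 W/m².
Ratio Q̄_A / Q̄_B = 422.10 / 432.84 = 0.9752.

Q̄_A / Q̄_B ≈ 0.975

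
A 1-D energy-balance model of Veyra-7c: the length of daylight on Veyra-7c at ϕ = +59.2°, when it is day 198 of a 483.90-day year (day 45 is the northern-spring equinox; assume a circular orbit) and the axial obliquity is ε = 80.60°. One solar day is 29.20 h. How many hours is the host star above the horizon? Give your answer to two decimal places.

Solar longitude: L_s = 360° × (198 − 45)/483.90 = 113.825°.
sin δ = sin 80.60° × sin 113.825° = 0.90250, so δ = +64.488°.
Sunrise equation: cos h₀ = −tan ϕ · tan δ = -3.5152 ≤ −1, so the host star never sets (polar day) and h₀ = π.
Daylight = 2h₀/(2π) × 29.20 h = (3.1416/π) × 29.20 = 29.20 h.

29.20 h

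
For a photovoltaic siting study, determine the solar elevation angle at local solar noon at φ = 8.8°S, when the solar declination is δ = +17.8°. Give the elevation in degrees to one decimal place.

63.4°

At local noon the hour angle is zero, so the zenith angle equals |φ − δ| = |-8.8° − (+17.800°)| = 26.600°.
Elevation = 90° − 26.600° = 63.4°.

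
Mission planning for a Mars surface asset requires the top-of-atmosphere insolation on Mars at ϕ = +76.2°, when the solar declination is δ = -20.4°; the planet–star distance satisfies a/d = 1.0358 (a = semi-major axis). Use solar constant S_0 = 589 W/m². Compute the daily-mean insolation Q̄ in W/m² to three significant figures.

Q̄ ≈ 0.00 W/m²

cos h₀ = −tan(+76.2°) tan(-20.400°) = 1.5141 ≥ 1 ⇒ polar night, h₀ = 0 and Q̄ = 0.
Inverse-square distance factor (a/d)² = 1.0358² = 1.072882.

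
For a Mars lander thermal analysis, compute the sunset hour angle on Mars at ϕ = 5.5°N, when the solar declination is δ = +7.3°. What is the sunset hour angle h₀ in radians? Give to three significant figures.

cos h₀ = −tan ϕ · tan δ = −tan(+5.5°) × tan(+7.300°) = -0.0123, so h₀ = 1.5831 rad = 90.71°.

h₀ = 1.58 rad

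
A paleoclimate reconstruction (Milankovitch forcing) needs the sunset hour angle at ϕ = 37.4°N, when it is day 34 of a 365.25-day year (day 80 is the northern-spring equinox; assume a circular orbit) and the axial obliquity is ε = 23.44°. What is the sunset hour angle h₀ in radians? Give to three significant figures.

h₀ = 1.34 rad

Solar longitude: L_s = 360° × (34 − 80)/365.25 = -45.339°, i.e. -45.339° + 360° = 314.661°.
sin δ = sin 23.44° × sin 314.661° = -0.28294, so δ = -16.436°.
cos h₀ = −tan ϕ · tan δ = −tan(+37.4°) × tan(-16.436°) = 0.2255, so h₀ = 1.3433 rad = 76.97°.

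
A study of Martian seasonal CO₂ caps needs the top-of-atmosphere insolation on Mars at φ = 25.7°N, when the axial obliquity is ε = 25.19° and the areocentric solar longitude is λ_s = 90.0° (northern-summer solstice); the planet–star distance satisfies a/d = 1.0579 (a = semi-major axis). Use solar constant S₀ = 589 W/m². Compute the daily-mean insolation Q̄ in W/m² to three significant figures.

Q̄ ≈ 236 W/m²

sin δ = sin 25.19° × sin 90.0° = 0.42562, so δ = +25.190°.
cos H₀ = −tan(+25.7°) tan(+25.190°) = -0.2264, H₀ = 1.7991 rad.
Bracket: H₀ sin φ sin δ + cos φ cos δ sin H₀ = 1.7991×0.43366×0.42562 + 0.90108×0.90490×0.97404 = 0.332068 + 0.794220 = 1.126288.
Inverse-square distance factor (a/d)² = 1.0579² = 1.119152.
Q̄ = (S₀/π) × 1.119152 × [bracket] = (589/π) × 1.119152 × 1.126288 = 236.3 W/m².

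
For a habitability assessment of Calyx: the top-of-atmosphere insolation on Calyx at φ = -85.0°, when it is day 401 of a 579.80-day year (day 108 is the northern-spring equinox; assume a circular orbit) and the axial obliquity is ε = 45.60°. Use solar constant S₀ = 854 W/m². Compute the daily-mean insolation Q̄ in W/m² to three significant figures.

Q̄ ≈ 34.8 W/m²

Solar longitude: λ_s = 360° × (401 − 108)/579.80 = 181.925°.
sin δ = sin 45.60° × sin 181.925° = -0.02400, so δ = -1.375°.
cos H₀ = −tan(-85.0°) tan(-1.375°) = -0.2744, H₀ = 1.8487 rad.
Bracket: H₀ sin φ sin δ + cos φ cos δ sin H₀ = 1.8487×-0.99619×-0.02400 + 0.08716×0.99971×0.96162 = 0.044200 + 0.083790 = 0.127990.
Q̄ = (S₀/π) × [bracket] = (854/π) × 0.127990 = 34.79 W/m².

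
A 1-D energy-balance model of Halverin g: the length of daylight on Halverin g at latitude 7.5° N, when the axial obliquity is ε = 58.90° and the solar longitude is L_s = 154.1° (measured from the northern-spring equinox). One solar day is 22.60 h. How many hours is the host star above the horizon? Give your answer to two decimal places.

Solar declination: sin δ = sin ε · sin L_s = sin 58.90° × sin 154.1° = 0.37402, so δ = +21.964°.
cos h₀ = −tan ϕ · tan δ = −tan(+7.5°) × tan(+21.964°) = -0.0531, so h₀ = 1.6239 rad = 93.04°.
Daylight = 2h₀/(2π) × 22.60 h = (1.6239/π) × 22.60 = 11.68 h.

11.68 h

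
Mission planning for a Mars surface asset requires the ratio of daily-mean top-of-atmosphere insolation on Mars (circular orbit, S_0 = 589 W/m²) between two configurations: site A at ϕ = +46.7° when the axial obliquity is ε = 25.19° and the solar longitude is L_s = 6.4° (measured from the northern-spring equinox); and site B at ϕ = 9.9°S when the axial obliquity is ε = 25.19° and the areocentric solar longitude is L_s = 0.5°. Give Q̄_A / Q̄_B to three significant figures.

Q̄_A / Q̄_B ≈ 0.752

— Configuration A (ϕ=+46.7°):
Solar declination: sin δ = sin ε · sin L_s = sin 25.19° × sin 6.4° = 0.04744, so δ = +2.719°.
cos h₀ = −tan(+46.7°) tan(+2.719°) = -0.0504, h₀ = 1.6212 rad.
Bracket: h₀ sin ϕ sin δ + cos ϕ cos δ sin h₀ = 1.6212×0.72777×0.04744 + 0.68582×0.99887×0.99873 = 0.055973 + 0.684175 = 0.740148.
Q̄ = (S_0/π) × [bracket] = (589/π) × 0.740148 = 138.77 W/m².
— Configuration B (ϕ=-9.9°):
sin δ = sin 25.19° × sin 0.5° = 0.00371, so δ = +0.213°.
cos h₀ = −tan(-9.9°) tan(+0.213°) = 0.0006, h₀ = 1.5701 rad.
Bracket: h₀ sin ϕ sin δ + cos ϕ cos δ sin h₀ = 1.5701×-0.17193×0.00371 + 0.98511×0.99999×1.00000 = -0.001002 + 0.985100 = 0.984098.
Q̄ = (S_0/π) × [bracket] = (589/π) × 0.984098 = 184.50 W/m².
Ratio Q̄_A / Q̄_B = 138.77 / 184.50 = 0.7521.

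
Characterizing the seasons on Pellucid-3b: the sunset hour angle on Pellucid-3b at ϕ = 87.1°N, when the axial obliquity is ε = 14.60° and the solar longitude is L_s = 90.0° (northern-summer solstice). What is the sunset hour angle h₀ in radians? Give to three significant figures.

h₀ = 3.14 rad

Solar declination: sin δ = sin ε · sin L_s = sin 14.60° × sin 90.0° = 0.25207, so δ = +14.600°.
Sunrise equation: cos h₀ = −tan ϕ · tan δ = -5.1420 ≤ −1, so the host star never sets (polar day) and h₀ = π.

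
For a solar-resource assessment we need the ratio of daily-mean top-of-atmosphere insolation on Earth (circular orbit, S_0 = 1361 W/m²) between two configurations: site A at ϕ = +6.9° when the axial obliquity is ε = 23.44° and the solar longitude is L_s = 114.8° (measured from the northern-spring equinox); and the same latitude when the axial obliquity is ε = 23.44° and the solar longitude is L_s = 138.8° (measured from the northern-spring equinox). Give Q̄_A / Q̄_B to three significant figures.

Q̄_A / Q̄_B ≈ 0.987

— Configuration A (ϕ=+6.9°):
Solar declination: sin δ = sin ε · sin L_s = sin 23.44° × sin 114.8° = 0.36110, so δ = +21.168°.
cos h₀ = −tan(+6.9°) tan(+21.168°) = -0.0469, h₀ = 1.6177 rad.
Bracket: h₀ sin ϕ sin δ + cos ϕ cos δ sin h₀ = 1.6177×0.12014×0.36110 + 0.99276×0.93253×0.99890 = 0.070180 + 0.924760 = 0.994940.
Q̄ = (S_0/π) × [bracket] = (1361/π) × 0.994940 = 431.03 W/m².
— Configuration B (ϕ=+6.9°):
Solar declination: sin δ = sin ε · sin L_s = sin 23.44° × sin 138.8° = 0.26202, so δ = +15.190°.
cos h₀ = −tan(+6.9°) tan(+15.190°) = -0.0329, h₀ = 1.6037 rad.
Bracket: h₀ sin ϕ sin δ + cos ϕ cos δ sin h₀ = 1.6037×0.12014×0.26202 + 0.99276×0.96506×0.99946 = 0.050483 + 0.957556 = 1.008039.
Q̄ = (S_0/π) × [bracket] = (1361/π) × 1.008039 = 436.70 W/m².
Ratio Q̄_A / Q̄_B = 431.03 / 436.70 = 0.9870.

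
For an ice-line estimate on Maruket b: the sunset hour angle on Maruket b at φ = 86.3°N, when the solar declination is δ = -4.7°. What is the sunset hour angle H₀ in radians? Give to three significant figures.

cos H₀ = −tan φ · tan δ = 1.2714 ≥ 1, so the host star never rises (polar night) and H₀ = 0.

H₀ = 0.00 rad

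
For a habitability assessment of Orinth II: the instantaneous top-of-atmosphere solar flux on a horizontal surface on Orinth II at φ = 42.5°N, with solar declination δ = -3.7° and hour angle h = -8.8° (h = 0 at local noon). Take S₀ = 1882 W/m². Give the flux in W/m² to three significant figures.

1.29e+03 W/m²

cos θ_z = sin φ sin δ + cos φ cos δ cos h = -0.043597 + 0.727080 = 0.683483.
Flux = S₀ · cos θ_z = 1882 × 0.683483 = 1286 W/m².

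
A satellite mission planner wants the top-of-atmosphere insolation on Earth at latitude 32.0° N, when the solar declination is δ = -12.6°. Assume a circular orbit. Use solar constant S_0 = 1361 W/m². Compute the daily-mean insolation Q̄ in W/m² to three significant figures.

Q̄ ≈ 283 W/m²

cos h₀ = −tan(+32.0°) tan(-12.600°) = 0.1397, h₀ = 1.4307 rad.
Bracket: h₀ sin ϕ sin δ + cos ϕ cos δ sin h₀ = 1.4307×0.52992×-0.21814 + 0.84805×0.97592×0.99020 = -0.165384 + 0.819518 = 0.654134.
Q̄ = (S_0/π) × [bracket] = (1361/π) × 0.654134 = 283.4 W/m².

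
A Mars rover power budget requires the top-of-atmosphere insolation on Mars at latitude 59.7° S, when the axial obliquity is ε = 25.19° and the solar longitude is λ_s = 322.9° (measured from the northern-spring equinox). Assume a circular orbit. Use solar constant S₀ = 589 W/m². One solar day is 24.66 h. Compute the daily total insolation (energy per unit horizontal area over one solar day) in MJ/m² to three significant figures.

14.8 MJ/m²

Solar declination: sin δ = sin ε · sin λ_s = sin 25.19° × sin 322.9° = -0.25674, so δ = -14.877°.
cos H₀ = −tan(-59.7°) tan(-14.877°) = -0.4546, H₀ = 2.0427 rad.
Bracket: H₀ sin φ sin δ + cos φ cos δ sin H₀ = 2.0427×-0.86340×-0.25674 + 0.50453×0.96648×0.89070 = 0.452804 + 0.434321 = 0.887125.
Q̄ = (S₀/π) × [bracket] = (589/π) × 0.887125 = 166.32 W/m².
Daily total = Q̄ × 24.66 h × 3600 s/h = 166.32 × 24.66 × 3600 / 10⁶ = 14.77 MJ/m².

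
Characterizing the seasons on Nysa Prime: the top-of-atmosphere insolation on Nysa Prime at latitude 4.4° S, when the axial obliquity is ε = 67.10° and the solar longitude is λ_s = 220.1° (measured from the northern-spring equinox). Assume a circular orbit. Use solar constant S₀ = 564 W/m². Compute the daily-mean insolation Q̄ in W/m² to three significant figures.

Solar declination: sin δ = sin ε · sin λ_s = sin 67.10° × sin 220.1° = -0.59336, so δ = -36.396°.
cos H₀ = −tan(-4.4°) tan(-36.396°) = -0.0567, H₀ = 1.6275 rad.
Bracket: H₀ sin φ sin δ + cos φ cos δ sin H₀ = 1.6275×-0.07672×-0.59336 + 0.99705×0.80494×0.99839 = 0.074088 + 0.801273 = 0.875361.
Q̄ = (S₀/π) × [bracket] = (564/π) × 0.875361 = 157.2 W/m².

Q̄ ≈ 157 W/m²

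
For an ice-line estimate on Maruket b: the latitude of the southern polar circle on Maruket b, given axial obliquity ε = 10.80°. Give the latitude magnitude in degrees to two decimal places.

79.20°

The polar circle is the lowest latitude that experiences at least one full rotation of continuous darkness at the northern-summer solstice; it lies at |ϕ| = 90° − ε = 90° − 10.80° = 79.20°.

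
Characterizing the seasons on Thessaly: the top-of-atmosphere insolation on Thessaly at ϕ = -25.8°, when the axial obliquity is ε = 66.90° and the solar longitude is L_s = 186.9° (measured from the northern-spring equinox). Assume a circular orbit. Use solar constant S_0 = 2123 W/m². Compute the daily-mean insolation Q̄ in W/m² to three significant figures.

Solar declination: sin δ = sin ε · sin L_s = sin 66.90° × sin 186.9° = -0.11050, so δ = -6.344°.
cos h₀ = −tan(-25.8°) tan(-6.344°) = -0.0537, h₀ = 1.6246 rad.
Bracket: h₀ sin ϕ sin δ + cos ϕ cos δ sin h₀ = 1.6246×-0.43523×-0.11050 + 0.90032×0.99388×0.99855 = 0.078132 + 0.893513 = 0.971645.
Q̄ = (S_0/π) × [bracket] = (2123/π) × 0.971645 = 656.6 W/m².

Q̄ ≈ 657 W/m²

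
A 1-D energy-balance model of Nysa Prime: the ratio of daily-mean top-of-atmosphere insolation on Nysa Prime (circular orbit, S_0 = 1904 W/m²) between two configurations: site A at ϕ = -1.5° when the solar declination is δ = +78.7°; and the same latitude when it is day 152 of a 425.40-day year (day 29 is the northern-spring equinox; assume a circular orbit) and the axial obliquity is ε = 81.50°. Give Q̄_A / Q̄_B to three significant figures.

Q̄_A / Q̄_B ≈ 0.644

— Configuration A (ϕ=-1.5°):
cos h₀ = −tan(-1.5°) tan(+78.700°) = 0.1310, h₀ = 1.4394 rad.
Bracket: h₀ sin ϕ sin δ + cos ϕ cos δ sin h₀ = 1.4394×-0.02618×0.98061 + 0.99966×0.19595×0.99138 = -0.036953 + 0.194195 = 0.157242.
Q̄ = (S_0/π) × [bracket] = (1904/π) × 0.157242 = 95.298 W/m².
— Configuration B (ϕ=-1.5°):
Solar longitude: L_s = 360° × (152 − 29)/425.40 = 104.090°.
sin δ = sin 81.50° × sin 104.090° = 0.95926, so δ = +73.589°.
cos h₀ = −tan(-1.5°) tan(+73.589°) = 0.0889, h₀ = 1.4818 rad.
Bracket: h₀ sin ϕ sin δ + cos ϕ cos δ sin h₀ = 1.4818×-0.02618×0.95926 + 0.99966×0.28253×0.99604 = -0.037213 + 0.281316 = 0.244103.
Q̄ = (S_0/π) × [bracket] = (1904/π) × 0.244103 = 147.94 W/m².
Ratio Q̄_A / Q̄_B = 95.298 / 147.94 = 0.6442.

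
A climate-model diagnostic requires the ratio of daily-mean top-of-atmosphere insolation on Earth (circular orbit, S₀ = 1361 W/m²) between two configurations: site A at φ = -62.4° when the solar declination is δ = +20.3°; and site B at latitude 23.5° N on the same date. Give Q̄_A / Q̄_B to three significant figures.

— Configuration A (φ=-62.4°):
cos H₀ = −tan(-62.4°) tan(+20.300°) = 0.7076, H₀ = 0.7847 rad.
Bracket: H₀ sin φ sin δ + cos φ cos δ sin H₀ = 0.7847×-0.88620×0.34694 + 0.46330×0.93789×0.70664 = -0.241262 + 0.307052 = 0.065790.
Q̄ = (S₀/π) × [bracket] = (1361/π) × 0.065790 = 28.502 W/m².
— Configuration B (φ=+23.5°):
cos H₀ = −tan(+23.5°) tan(+20.300°) = -0.1608, H₀ = 1.7323 rad.
Bracket: H₀ sin φ sin δ + cos φ cos δ sin H₀ = 1.7323×0.39875×0.34694 + 0.91706×0.93789×0.98698 = 0.239650 + 0.848903 = 1.088553.
Q̄ = (S₀/π) × [bracket] = (1361/π) × 1.088553 = 471.58 W/m².
Ratio Q̄_A / Q̄_B = 28.502 / 471.58 = 0.06044.

Q̄_A / Q̄_B ≈ 0.0604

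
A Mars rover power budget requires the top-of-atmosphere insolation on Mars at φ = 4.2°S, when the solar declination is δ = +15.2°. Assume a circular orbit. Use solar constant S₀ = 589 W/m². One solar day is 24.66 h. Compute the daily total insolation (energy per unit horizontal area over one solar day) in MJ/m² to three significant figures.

cos H₀ = −tan(-4.2°) tan(+15.200°) = 0.0200, H₀ = 1.5508 rad.
Bracket: H₀ sin φ sin δ + cos φ cos δ sin H₀ = 1.5508×-0.07324×0.26219 + 0.99731×0.96502×0.99980 = -0.029780 + 0.962232 = 0.932452.
Q̄ = (S₀/π) × [bracket] = (589/π) × 0.932452 = 174.82 W/m².
Daily total = Q̄ × 24.66 h × 3600 s/h = 174.82 × 24.66 × 3600 / 10⁶ = 15.52 MJ/m².

15.5 MJ/m²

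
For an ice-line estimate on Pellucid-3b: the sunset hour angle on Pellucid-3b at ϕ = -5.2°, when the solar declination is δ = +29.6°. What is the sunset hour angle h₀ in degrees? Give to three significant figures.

h₀ = 87.0°

cos h₀ = −tan ϕ · tan δ = −tan(-5.2°) × tan(+29.600°) = 0.0517, so h₀ = 1.5191 rad = 87.04°.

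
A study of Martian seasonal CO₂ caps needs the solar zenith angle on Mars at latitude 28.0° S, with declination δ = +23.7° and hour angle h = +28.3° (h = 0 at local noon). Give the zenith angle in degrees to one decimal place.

cos θ_z = sin φ sin δ + cos φ cos δ cos h = -0.188703 + 0.711850 = 0.523147.
θ_z = arccos(0.523147) = 58.5°.

θ_z = 58.5°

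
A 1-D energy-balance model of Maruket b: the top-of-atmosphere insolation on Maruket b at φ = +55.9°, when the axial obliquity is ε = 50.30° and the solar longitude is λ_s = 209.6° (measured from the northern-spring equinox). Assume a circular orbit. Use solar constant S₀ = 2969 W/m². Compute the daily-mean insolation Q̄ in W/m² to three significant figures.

Q̄ ≈ 116 W/m²

Solar declination: sin δ = sin ε · sin λ_s = sin 50.30° × sin 209.6° = -0.38004, so δ = -22.336°.
cos H₀ = −tan(+55.9°) tan(-22.336°) = 0.6068, H₀ = 0.9187 rad.
Bracket: H₀ sin φ sin δ + cos φ cos δ sin H₀ = 0.9187×0.82806×-0.38004 + 0.56064×0.92497×0.79482 = -0.289111 + 0.412174 = 0.123063.
Q̄ = (S₀/π) × [bracket] = (2969/π) × 0.123063 = 116.3 W/m².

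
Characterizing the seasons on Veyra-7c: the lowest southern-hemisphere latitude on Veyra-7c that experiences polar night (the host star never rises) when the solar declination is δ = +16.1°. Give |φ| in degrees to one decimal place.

Polar night requires cos H₀ = −tan φ tan δ ≥ 1, i.e. tan φ tan δ ≤ −1.
The boundary is |tan φ| · |tan δ| = 1, so |φ| = 90° − |δ| = 90° − 16.1° = 73.9° in the southern hemisphere.

|φ| = 73.9°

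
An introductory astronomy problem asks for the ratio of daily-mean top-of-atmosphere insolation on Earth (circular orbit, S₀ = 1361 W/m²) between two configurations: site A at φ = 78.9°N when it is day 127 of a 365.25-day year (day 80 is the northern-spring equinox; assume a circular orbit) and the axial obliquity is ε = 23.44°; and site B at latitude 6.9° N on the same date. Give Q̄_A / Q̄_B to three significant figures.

Q̄_A / Q̄_B ≈ 0.882

— Configuration A (φ=+78.9°):
Solar longitude: λ_s = 360° × (127 − 80)/365.25 = 46.324°.
sin δ = sin 23.44° × sin 46.324° = 0.28771, so δ = +16.721°.
cos H₀ = −tan(+78.9°) tan(+16.721°) = -1.5312 ≤ −1 ⇒ polar day, H₀ = π.
Bracket: H₀ sin φ sin δ + cos φ cos δ sin H₀ = 3.1416×0.98129×0.28771 + 0.19252×0.95772×0.00000 = 0.886958 + 0.000000 = 0.886958.
Q̄ = (S₀/π) × [bracket] = (1361/π) × 0.886958 = 384.25 W/m².
— Configuration B (φ=+6.9°):
cos H₀ = −tan(+6.9°) tan(+16.721°) = -0.0364, H₀ = 1.6072 rad.
Bracket: H₀ sin φ sin δ + cos φ cos δ sin H₀ = 1.6072×0.12014×0.28771 + 0.99276×0.95772×0.99934 = 0.055554 + 0.950159 = 1.005713.
Q̄ = (S₀/π) × [bracket] = (1361/π) × 1.005713 = 435.69 W/m².
Ratio Q̄_A / Q̄_B = 384.25 / 435.69 = 0.8819.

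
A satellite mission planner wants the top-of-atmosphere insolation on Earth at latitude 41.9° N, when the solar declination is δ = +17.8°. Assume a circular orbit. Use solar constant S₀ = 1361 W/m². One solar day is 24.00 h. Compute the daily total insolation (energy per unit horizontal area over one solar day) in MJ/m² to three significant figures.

39.6 MJ/m²

cos H₀ = −tan(+41.9°) tan(+17.800°) = -0.2881, H₀ = 1.8630 rad.
Bracket: H₀ sin φ sin δ + cos φ cos δ sin H₀ = 1.8630×0.66783×0.30570 + 0.74431×0.95213×0.95761 = 0.380342 + 0.678639 = 1.058981.
Q̄ = (S₀/π) × [bracket] = (1361/π) × 1.058981 = 458.77 W/m².
Daily total = Q̄ × 24.00 h × 3600 s/h = 458.77 × 24.00 × 3600 / 10⁶ = 39.64 MJ/m².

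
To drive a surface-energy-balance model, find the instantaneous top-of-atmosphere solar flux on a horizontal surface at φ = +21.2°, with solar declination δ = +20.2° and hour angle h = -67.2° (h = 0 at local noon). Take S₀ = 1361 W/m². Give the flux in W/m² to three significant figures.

cos θ_z = sin φ sin δ + cos φ cos δ cos h = 0.124868 + 0.339068 = 0.463936.
Flux = S₀ · cos θ_z = 1361 × 0.463936 = 631.4 W/m².

631 W/m²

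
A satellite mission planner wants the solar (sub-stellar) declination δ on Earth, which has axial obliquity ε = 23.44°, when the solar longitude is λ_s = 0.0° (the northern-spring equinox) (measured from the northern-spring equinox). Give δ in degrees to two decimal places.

sin δ = sin ε · sin λ_s = sin 23.44° × sin 0.0° = 0.000000.
δ = arcsin(0.000000) = +0.00°.

δ = +0.00°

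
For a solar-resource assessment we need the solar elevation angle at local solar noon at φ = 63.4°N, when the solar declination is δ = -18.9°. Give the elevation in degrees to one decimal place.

At local noon the hour angle is zero, so the zenith angle equals |φ − δ| = |+63.4° − (-18.900°)| = 82.300°.
Elevation = 90° − 82.300° = 7.7°.

7.7°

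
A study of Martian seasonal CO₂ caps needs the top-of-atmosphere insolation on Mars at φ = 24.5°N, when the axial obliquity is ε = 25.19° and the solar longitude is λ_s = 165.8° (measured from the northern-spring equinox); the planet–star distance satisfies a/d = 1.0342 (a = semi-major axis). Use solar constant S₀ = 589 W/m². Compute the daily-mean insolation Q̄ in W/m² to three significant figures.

Solar declination: sin δ = sin ε · sin λ_s = sin 25.19° × sin 165.8° = 0.10441, so δ = +5.993°.
cos H₀ = −tan(+24.5°) tan(+5.993°) = -0.0478, H₀ = 1.6187 rad.
Bracket: H₀ sin φ sin δ + cos φ cos δ sin H₀ = 1.6187×0.41469×0.10441 + 0.90996×0.99453×0.99885 = 0.070086 + 0.903942 = 0.974028.
Inverse-square distance factor (a/d)² = 1.0342² = 1.069570.
Q̄ = (S₀/π) × 1.069570 × [bracket] = (589/π) × 1.069570 × 0.974028 = 195.3 W/m².

Q̄ ≈ 195 W/m²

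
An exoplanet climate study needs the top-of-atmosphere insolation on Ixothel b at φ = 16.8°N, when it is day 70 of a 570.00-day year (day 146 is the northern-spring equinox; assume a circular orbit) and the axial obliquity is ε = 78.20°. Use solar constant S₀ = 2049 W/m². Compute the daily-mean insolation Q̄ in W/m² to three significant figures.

Solar longitude: λ_s = 360° × (70 − 146)/570.00 = -48.000°, i.e. -48.000° + 360° = 312.000°.
sin δ = sin 78.20° × sin 312.000° = -0.72744, so δ = -46.672°.
cos H₀ = −tan(+16.8°) tan(-46.672°) = 0.3201, H₀ = 1.2450 rad.
Bracket: H₀ sin φ sin δ + cos φ cos δ sin H₀ = 1.2450×0.28903×-0.72744 + 0.95732×0.68617×0.94739 = -0.261764 + 0.622326 = 0.360562.
Q̄ = (S₀/π) × [bracket] = (2049/π) × 0.360562 = 235.2 W/m².

Q̄ ≈ 235 W/m²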